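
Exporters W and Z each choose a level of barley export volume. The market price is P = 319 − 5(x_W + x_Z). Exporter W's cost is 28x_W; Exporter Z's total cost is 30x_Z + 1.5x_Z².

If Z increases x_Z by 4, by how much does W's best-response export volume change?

Exporter W's profit: π = x_W(319 − 5(x_W + x_Z)) − 28x_W.
∂π/∂x_W = 291 − 10x_W − 5x_Z = 0, so x_W = 29.1 − 0.5x_Z.
The reaction-function slope is −0.5, so a 4-unit rise in x_Z moves x_W by −0.5 × 4 = −2. W's best response falls — the actions are strategic substitutes.

-2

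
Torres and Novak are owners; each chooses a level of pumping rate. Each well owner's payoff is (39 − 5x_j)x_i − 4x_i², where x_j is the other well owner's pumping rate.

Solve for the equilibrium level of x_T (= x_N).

3

Torres's payoff is (39 − 5x_N)x_T − 4x_T².
∂π/∂x_T = 39 − 5x_N − 8x_T = 0, so x_T = 4.875 − 0.625x_N.
Setting x_T = x_N in the reaction function: x_T = 4.875 − 0.625x_T, so x_T = 4.875 / 1.625 = 3.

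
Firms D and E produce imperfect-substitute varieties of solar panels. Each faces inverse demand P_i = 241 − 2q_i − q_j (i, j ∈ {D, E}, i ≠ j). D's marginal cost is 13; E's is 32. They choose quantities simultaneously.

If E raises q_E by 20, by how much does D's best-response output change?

Firm D's profit: π = q_D(241 − 2q_D − q_E) − 13q_D.
∂π/∂q_D = 228 − 4q_D − q_E = 0 ⇒ q_D = 57 − 0.25q_E.
The reaction-function slope is −0.25, so a 20-unit rise in q_E moves q_D by −0.25 × 20 = −5. D's best response falls — the actions are strategic substitutes.

-5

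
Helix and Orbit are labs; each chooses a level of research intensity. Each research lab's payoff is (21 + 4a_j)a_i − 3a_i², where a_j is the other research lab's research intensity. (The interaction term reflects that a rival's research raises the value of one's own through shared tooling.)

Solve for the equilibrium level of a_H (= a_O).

10.5

Helix's payoff is (21 + 4a_O)a_H − 3a_H².
∂π/∂a_H = 21 + 4a_O − 6a_H = 0, so a_H = 3.5 + (2/3)a_O.
The game is symmetric, so in equilibrium a_O = a_H: the reaction function gives (1/3)a_H = 3.5, hence a_H = 10.5.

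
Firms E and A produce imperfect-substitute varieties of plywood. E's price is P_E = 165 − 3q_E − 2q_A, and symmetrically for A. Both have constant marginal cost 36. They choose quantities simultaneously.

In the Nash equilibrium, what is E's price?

Firm E's profit: π = q_E(165 − 3q_E − 2q_A) − 36q_E.
∂π/∂q_E = 129 − 6q_E − 2q_A = 0 ⇒ q_E = 21.5 − (1/3)q_A.
The game is symmetric, so in equilibrium q_A = q_E: the reaction function gives (4/3)q_E = 21.5, hence q_E = 16.125.
P_E = 165 − 3·16.125 − 2·16.125 = 84.375.

84.375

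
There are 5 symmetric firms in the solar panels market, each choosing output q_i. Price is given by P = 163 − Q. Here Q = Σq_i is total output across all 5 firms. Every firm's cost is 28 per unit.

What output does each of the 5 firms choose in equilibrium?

A representative firm's profit is π_i = q_i(163 − Q) − 28q_i, with Q = q_i + Σ_{j≠i} q_j.
First-order condition: 135 − 2q_i − Σ_{j≠i} q_j = 0.
In a symmetric equilibrium every firm chooses the same q, so Σ_{j≠i} q_j = 4q. The condition becomes 135 − 6q = 0, giving q = 135/6 = 22.5.

22.5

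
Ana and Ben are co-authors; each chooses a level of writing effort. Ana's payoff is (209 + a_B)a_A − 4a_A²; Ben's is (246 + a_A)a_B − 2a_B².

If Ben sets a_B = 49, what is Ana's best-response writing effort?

Expanding Ana's payoff: 209a_A + a_Ba_A − 4a_A².
∂π/∂a_A = 209 + a_B − 8a_A = 0, so a_A = 26.125 + 0.125a_B.
At a_B = 49: a_A = 26.125 + 0.125·49 = 32.25.

32.25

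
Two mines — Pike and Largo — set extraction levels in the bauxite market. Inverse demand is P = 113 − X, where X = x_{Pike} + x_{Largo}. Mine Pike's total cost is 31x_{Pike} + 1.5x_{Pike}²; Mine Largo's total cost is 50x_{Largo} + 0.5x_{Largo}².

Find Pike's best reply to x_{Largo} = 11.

14.2

Mine Pike's profit: π = x_{Pike}(113 − (x_{Pike} + x_{Largo})) − 31x_{Pike} − 1.5x_{Pike}².
∂π/∂x_{Pike} = 82 − 5x_{Pike} − x_{Largo} = 0, so x_{Pike} = 16.4 − 0.2x_{Largo}.
At x_{Largo} = 11: x_{Pike} = 16.4 − 0.2·11 = 14.2.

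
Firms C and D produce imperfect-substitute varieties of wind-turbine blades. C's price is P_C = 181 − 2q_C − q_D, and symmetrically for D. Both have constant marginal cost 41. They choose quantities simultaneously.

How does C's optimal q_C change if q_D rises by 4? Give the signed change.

Firm C's profit: π = q_C(181 − 2q_C − q_D) − 41q_C.
∂π/∂q_C = 140 − 4q_C − q_D = 0 ⇒ q_C = 35 − 0.25q_D.
The reaction-function slope is −0.25, so a 4-unit rise in q_D moves q_C by −0.25 × 4 = −1. C's best response falls — the actions are strategic substitutes.

-1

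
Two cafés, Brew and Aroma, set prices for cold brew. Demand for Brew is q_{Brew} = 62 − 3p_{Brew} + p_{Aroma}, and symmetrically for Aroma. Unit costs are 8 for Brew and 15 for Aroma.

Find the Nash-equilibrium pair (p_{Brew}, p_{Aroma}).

17.8, 20.8

Brew's profit: π = (p_{Brew} − 8)(62 − 3p_{Brew} + p_{Aroma}).
∂π/∂p_{Brew} = 86 − 6p_{Brew} + p_{Aroma} = 0 ⇒ p_{Brew} = 43/3 + (1/6)p_{Aroma}.
Similarly p_{Aroma} = 107/6 + (1/6)p_{Brew}.
Substituting the second reaction function into the first: p_{Brew} = 43/3 + (1/6)(107/6 + (1/6)p_{Brew}), which gives (35/36)p_{Brew} = 623/36 ⇒ p_{Brew} = 17.8.
Then p_{Aroma} = 107/6 + (1/6)·17.8 = 20.8.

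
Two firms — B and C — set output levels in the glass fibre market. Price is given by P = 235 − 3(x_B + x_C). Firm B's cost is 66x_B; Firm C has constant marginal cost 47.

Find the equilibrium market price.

Firm B's profit: π = x_B(235 − 3(x_B + x_C)) − 66x_B.
∂π/∂x_B = 169 − 6x_B − 3x_C = 0, so x_B = 169/6 − 0.5x_C.
By the same steps for C: x_C = 94/3 − 0.5x_B.
Substituting the second reaction function into the first: x_B = 169/6 − 0.5(94/3 − 0.5x_B), which gives 0.75x_B = 12.5 ⇒ x_B = 50/3.
Then x_C = 94/3 − 0.5·(50/3) = 23.
Equilibrium price: P = 235 − 3·(119/3) = 116.

116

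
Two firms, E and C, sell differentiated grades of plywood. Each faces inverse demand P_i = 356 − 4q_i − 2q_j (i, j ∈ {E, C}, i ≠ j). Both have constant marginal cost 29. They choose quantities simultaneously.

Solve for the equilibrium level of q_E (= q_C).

Firm E's profit: π = q_E(356 − 4q_E − 2q_C) − 29q_E.
∂π/∂q_E = 327 − 8q_E − 2q_C = 0 ⇒ q_E = 40.875 − 0.25q_C.
The game is symmetric, so in equilibrium q_C = q_E: the reaction function gives 1.25q_E = 40.875, hence q_E = 32.7.

32.7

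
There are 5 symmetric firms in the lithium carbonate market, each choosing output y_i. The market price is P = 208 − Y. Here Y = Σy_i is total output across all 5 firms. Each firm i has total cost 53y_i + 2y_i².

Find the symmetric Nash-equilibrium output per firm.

15.5

A representative firm's profit is π_i = y_i(208 − Y) − 53y_i − 2y_i², with Y = y_i + Σ_{j≠i} y_j.
First-order condition: 155 − 6y_i − Σ_{j≠i} y_j = 0.
Imposing symmetry (y_j = y for all j) turns Σ_{j≠i} y_j into 4y, so 155 = 10y and y = 15.5.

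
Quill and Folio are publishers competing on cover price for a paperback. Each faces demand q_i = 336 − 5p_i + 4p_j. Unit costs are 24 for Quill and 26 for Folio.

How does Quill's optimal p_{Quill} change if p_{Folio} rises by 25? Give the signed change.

10

Quill's profit: π = (p_{Quill} − 24)(336 − 5p_{Quill} + 4p_{Folio}).
∂π/∂p_{Quill} = 456 − 10p_{Quill} + 4p_{Folio} = 0 ⇒ p_{Quill} = 45.6 + 0.4p_{Folio}.
The reaction-function slope is 0.4, so a 25-unit rise in p_{Folio} moves p_{Quill} by 0.4 × 25 = 10. Quill's best response rises — the actions are strategic complements.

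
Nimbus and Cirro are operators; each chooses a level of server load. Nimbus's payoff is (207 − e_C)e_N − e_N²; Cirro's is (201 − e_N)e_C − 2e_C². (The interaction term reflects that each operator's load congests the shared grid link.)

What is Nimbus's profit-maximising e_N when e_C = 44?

Expanding Nimbus's payoff: 207e_N − e_Ce_N − e_N².
∂π/∂e_N = 207 − e_C − 2e_N = 0, so e_N = 103.5 − 0.5e_C.
At e_C = 44: e_N = 103.5 − 0.5·44 = 81.5.

81.5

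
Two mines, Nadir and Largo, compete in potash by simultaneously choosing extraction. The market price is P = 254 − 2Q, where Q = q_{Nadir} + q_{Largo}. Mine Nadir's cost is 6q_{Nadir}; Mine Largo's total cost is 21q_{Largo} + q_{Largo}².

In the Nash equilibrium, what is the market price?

Mine Nadir's profit: π = q_{Nadir}(254 − 2(q_{Nadir} + q_{Largo})) − 6q_{Nadir}.
∂π/∂q_{Nadir} = 248 − 4q_{Nadir} − 2q_{Largo} = 0, so q_{Nadir} = 62 − 0.5q_{Largo}.
For Largo: ∂π/∂q_{Largo} = 233 − 6q_{Largo} − 2q_{Nadir} = 0 ⇒ q_{Largo} = 233/6 − (1/3)q_{Nadir}.
Substituting the second reaction function into the first: q_{Nadir} = 62 − 0.5(233/6 − (1/3)q_{Nadir}), which gives (5/6)q_{Nadir} = 511/12 ⇒ q_{Nadir} = 51.1.
Then q_{Largo} = 233/6 − (1/3)·51.1 = 21.8.
Equilibrium price: P = 254 − 2·72.9 = 108.2.

108.2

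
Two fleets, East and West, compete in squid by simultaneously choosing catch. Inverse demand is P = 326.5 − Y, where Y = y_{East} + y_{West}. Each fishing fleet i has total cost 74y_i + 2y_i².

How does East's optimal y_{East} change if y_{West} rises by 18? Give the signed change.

Fishing fleet East's profit: π = y_{East}(326.5 − (y_{East} + y_{West})) − 74y_{East} − 2y_{East}².
∂π/∂y_{East} = 252.5 − 6y_{East} − y_{West} = 0, so y_{East} = 505/12 − (1/6)y_{West}.
The reaction-function slope is −1/6, so an 18-unit rise in y_{West} moves y_{East} by −1/6 × 18 = −3. East's best response falls — the actions are strategic substitutes.

-3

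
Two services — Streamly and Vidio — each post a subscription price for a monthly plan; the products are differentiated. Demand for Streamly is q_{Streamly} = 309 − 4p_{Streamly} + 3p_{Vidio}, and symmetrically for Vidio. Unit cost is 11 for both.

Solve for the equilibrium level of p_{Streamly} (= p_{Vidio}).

70.6

Streamly's profit: π = (p_{Streamly} − 11)(309 − 4p_{Streamly} + 3p_{Vidio}).
∂π/∂p_{Streamly} = 353 − 8p_{Streamly} + 3p_{Vidio} = 0 ⇒ p_{Streamly} = 44.125 + 0.375p_{Vidio}.
The game is symmetric, so in equilibrium p_{Vidio} = p_{Streamly}: the reaction function gives 0.625p_{Streamly} = 44.125, hence p_{Streamly} = 70.6.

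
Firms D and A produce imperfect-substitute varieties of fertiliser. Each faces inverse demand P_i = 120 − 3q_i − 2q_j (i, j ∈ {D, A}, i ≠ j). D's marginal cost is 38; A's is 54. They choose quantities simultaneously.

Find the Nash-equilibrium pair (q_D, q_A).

11.25, 7.25

Firm D's profit: π = q_D(120 − 3q_D − 2q_A) − 38q_D.
∂π/∂q_D = 82 − 6q_D − 2q_A = 0 ⇒ q_D = 41/3 − (1/3)q_A.
Similarly q_A = 11 − (1/3)q_D.
Solving the two reaction functions simultaneously: (1 − (−1/3)(−1/3))q_D = 41/3 − (1/3)·11, so (8/9)q_D = 10 and q_D = 11.25.
Then q_A = 11 − (1/3)·11.25 = 7.25.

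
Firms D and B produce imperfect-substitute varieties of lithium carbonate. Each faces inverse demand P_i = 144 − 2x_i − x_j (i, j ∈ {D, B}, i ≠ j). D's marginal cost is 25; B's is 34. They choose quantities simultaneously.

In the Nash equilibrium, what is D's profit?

Firm D's profit: π = x_D(144 − 2x_D − x_B) − 25x_D.
∂π/∂x_D = 119 − 4x_D − x_B = 0 ⇒ x_D = 29.75 − 0.25x_B.
Similarly x_B = 27.5 − 0.25x_D.
Plugging x_B into D's best response: x_D = 29.75 − 0.25(27.5 − 0.25x_D) ⇒ 0.9375x_D = 22.875, so x_D = 24.4.
Then x_B = 27.5 − 0.25·24.4 = 21.4.
P_D = 144 − 2·24.4 − 21.4 = 73.8.
Profit = (73.8 − 25)·24.4 = 1190.72.

1190.72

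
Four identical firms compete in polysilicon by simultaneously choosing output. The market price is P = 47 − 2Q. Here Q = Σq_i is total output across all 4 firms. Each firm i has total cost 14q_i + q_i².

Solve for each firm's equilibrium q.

A representative firm's profit is π_i = q_i(47 − 2Q) − 14q_i − q_i², with Q = q_i + Σ_{j≠i} q_j.
First-order condition: 33 − 6q_i − 2Σ_{j≠i} q_j = 0.
In a symmetric equilibrium every firm chooses the same q, so Σ_{j≠i} q_j = 3q. The condition becomes 33 − 12q = 0, giving q = 33/12 = 2.75.

2.75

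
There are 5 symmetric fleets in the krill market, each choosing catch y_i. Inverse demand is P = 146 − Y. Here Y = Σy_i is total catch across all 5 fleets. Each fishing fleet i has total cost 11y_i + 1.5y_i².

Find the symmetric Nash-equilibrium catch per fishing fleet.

A representative fishing fleet's profit is π_i = y_i(146 − Y) − 11y_i − 1.5y_i², with Y = y_i + Σ_{j≠i} y_j.
First-order condition: 135 − 5y_i − Σ_{j≠i} y_j = 0.
With identical fishing fleets, set every y_j = y: then 135 − 5y − 4y = 0, i.e. y = 135/9 = 15.

15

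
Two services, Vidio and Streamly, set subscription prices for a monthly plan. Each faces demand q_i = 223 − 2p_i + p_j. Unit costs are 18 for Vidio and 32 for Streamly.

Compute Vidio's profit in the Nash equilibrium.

Vidio's profit: π = (p_{Vidio} − 18)(223 − 2p_{Vidio} + p_{Streamly}).
∂π/∂p_{Vidio} = 259 − 4p_{Vidio} + p_{Streamly} = 0 ⇒ p_{Vidio} = 64.75 + 0.25p_{Streamly}.
Similarly p_{Streamly} = 71.75 + 0.25p_{Vidio}.
Substituting the second reaction function into the first: p_{Vidio} = 64.75 + 0.25(71.75 + 0.25p_{Vidio}), which gives 0.9375p_{Vidio} = 82.6875 ⇒ p_{Vidio} = 88.2.
Then p_{Streamly} = 71.75 + 0.25·88.2 = 93.8.
q_{Vidio} = 223 − 2·88.2 + 93.8 = 140.4.
Profit = (88.2 − 18)·140.4 = 9856.08.

9856.08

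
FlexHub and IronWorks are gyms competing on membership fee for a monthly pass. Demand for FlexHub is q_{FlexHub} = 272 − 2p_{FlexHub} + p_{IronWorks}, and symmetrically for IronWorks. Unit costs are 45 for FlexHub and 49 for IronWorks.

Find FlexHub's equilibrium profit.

FlexHub's profit: π = (p_{FlexHub} − 45)(272 − 2p_{FlexHub} + p_{IronWorks}).
∂π/∂p_{FlexHub} = 362 − 4p_{FlexHub} + p_{IronWorks} = 0 ⇒ p_{FlexHub} = 90.5 + 0.25p_{IronWorks}.
Similarly p_{IronWorks} = 92.5 + 0.25p_{FlexHub}.
Plugging p_{IronWorks} into FlexHub's best response: p_{FlexHub} = 90.5 + 0.25(92.5 + 0.25p_{FlexHub}) ⇒ 0.9375p_{FlexHub} = 113.625, so p_{FlexHub} = 121.2.
Then p_{IronWorks} = 92.5 + 0.25·121.2 = 122.8.
q_{FlexHub} = 272 − 2·121.2 + 122.8 = 152.4.
Profit = (121.2 − 45)·152.4 = 11612.88.

11612.88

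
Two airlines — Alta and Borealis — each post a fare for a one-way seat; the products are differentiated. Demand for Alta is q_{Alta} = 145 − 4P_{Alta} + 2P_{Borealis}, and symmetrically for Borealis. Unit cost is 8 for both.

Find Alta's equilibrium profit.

Alta's profit: π = (P_{Alta} − 8)(145 − 4P_{Alta} + 2P_{Borealis}).
∂π/∂P_{Alta} = 177 − 8P_{Alta} + 2P_{Borealis} = 0 ⇒ P_{Alta} = 22.125 + 0.25P_{Borealis}.
The game is symmetric, so in equilibrium P_{Borealis} = P_{Alta}: the reaction function gives 0.75P_{Alta} = 22.125, hence P_{Alta} = 29.5.
q_{Alta} = 145 − 4·29.5 + 2·29.5 = 86.
Profit = (29.5 − 8)·86 = 1849.

1849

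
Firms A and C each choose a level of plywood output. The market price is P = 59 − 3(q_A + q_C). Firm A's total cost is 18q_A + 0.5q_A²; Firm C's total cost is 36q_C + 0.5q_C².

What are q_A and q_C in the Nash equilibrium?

5.45, 0.95

Firm A's profit: π = q_A(59 − 3(q_A + q_C)) − 18q_A − 0.5q_A².
∂π/∂q_A = 41 − 7q_A − 3q_C = 0, so q_A = 41/7 − (3/7)q_C.
By the same steps for C: q_C = 23/7 − (3/7)q_A.
Substituting the second reaction function into the first: q_A = 41/7 − (3/7)(23/7 − (3/7)q_A), which gives (40/49)q_A = 218/49 ⇒ q_A = 5.45.
Then q_C = 23/7 − (3/7)·5.45 = 0.95.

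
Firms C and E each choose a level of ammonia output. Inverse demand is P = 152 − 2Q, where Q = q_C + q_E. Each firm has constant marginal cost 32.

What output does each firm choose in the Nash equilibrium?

Firm C's profit: π = q_C(152 − 2(q_C + q_E)) − 32q_C.
∂π/∂q_C = 120 − 4q_C − 2q_E = 0, so q_C = 30 − 0.5q_E.
By symmetry q_E = q_C; substituting into the reaction function, 1.5q_C = 30 and q_C = 20.

20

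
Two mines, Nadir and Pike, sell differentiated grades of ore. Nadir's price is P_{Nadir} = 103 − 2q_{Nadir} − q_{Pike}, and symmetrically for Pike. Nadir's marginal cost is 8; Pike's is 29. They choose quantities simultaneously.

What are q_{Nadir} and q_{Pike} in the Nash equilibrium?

20.4, 13.4

Mine Nadir's profit: π = q_{Nadir}(103 − 2q_{Nadir} − q_{Pike}) − 8q_{Nadir}.
∂π/∂q_{Nadir} = 95 − 4q_{Nadir} − q_{Pike} = 0 ⇒ q_{Nadir} = 23.75 − 0.25q_{Pike}.
Similarly q_{Pike} = 18.5 − 0.25q_{Nadir}.
Solving the two reaction functions simultaneously: (1 − (−0.25)(−0.25))q_{Nadir} = 23.75 − 0.25·18.5, so 0.9375q_{Nadir} = 19.125 and q_{Nadir} = 20.4.
Then q_{Pike} = 18.5 − 0.25·20.4 = 13.4.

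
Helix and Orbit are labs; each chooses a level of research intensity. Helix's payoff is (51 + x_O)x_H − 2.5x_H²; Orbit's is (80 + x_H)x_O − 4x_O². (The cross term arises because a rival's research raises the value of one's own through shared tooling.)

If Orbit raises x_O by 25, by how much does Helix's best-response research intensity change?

5

Expanding Helix's payoff: 51x_H + x_Ox_H − 2.5x_H².
∂π/∂x_H = 51 + x_O − 5x_H = 0, so x_H = 10.2 + 0.2x_O.
The reaction-function slope is 0.2, so a 25-unit rise in x_O moves x_H by 0.2 × 25 = 5. Helix's best response rises — the actions are strategic complements.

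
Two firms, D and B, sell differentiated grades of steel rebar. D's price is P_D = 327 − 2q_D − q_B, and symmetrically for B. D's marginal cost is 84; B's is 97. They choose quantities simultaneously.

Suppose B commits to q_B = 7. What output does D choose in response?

Firm D's profit: π = q_D(327 − 2q_D − q_B) − 84q_D.
∂π/∂q_D = 243 − 4q_D − q_B = 0 ⇒ q_D = 60.75 − 0.25q_B.
At q_B = 7: q_D = 60.75 − 0.25·7 = 59.

59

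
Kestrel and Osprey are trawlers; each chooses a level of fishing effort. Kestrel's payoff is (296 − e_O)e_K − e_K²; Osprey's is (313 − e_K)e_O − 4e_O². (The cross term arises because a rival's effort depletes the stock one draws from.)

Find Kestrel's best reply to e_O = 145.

75.5

Expanding Kestrel's payoff: 296e_K − e_Oe_K − e_K².
∂π/∂e_K = 296 − e_O − 2e_K = 0, so e_K = 148 − 0.5e_O.
At e_O = 145: e_K = 148 − 0.5·145 = 75.5.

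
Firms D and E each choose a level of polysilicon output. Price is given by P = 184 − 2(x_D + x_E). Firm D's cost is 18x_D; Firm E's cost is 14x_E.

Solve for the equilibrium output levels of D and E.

27, 29

Firm D's profit: π = x_D(184 − 2(x_D + x_E)) − 18x_D.
∂π/∂x_D = 166 − 4x_D − 2x_E = 0, so x_D = 41.5 − 0.5x_E.
By the same steps for E: x_E = 42.5 − 0.5x_D.
Plugging x_E into D's best response: x_D = 41.5 − 0.5(42.5 − 0.5x_D) ⇒ 0.75x_D = 20.25, so x_D = 27.
Then x_E = 42.5 − 0.5·27 = 29.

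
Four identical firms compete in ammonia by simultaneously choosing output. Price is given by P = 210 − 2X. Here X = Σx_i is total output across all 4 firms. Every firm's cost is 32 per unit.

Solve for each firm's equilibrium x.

A representative firm's profit is π_i = x_i(210 − 2X) − 32x_i, with X = x_i + Σ_{j≠i} x_j.
First-order condition: 178 − 4x_i − 2Σ_{j≠i} x_j = 0.
Imposing symmetry (x_j = x for all j) turns Σ_{j≠i} x_j into 3x, so 178 = 10x and x = 17.8.

17.8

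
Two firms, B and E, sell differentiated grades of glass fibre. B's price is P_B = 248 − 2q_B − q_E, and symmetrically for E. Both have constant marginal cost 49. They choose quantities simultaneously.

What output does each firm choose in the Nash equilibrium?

39.8

Firm B's profit: π = q_B(248 − 2q_B − q_E) − 49q_B.
∂π/∂q_B = 199 − 4q_B − q_E = 0 ⇒ q_B = 49.75 − 0.25q_E.
The game is symmetric, so in equilibrium q_E = q_B: the reaction function gives 1.25q_B = 49.75, hence q_B = 39.8.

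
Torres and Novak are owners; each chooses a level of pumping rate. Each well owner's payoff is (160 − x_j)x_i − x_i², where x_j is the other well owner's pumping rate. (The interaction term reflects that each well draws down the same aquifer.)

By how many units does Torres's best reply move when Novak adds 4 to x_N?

Torres's payoff is (160 − x_N)x_T − x_T².
∂π/∂x_T = 160 − x_N − 2x_T = 0, so x_T = 80 − 0.5x_N.
The reaction-function slope is −0.5, so a 4-unit rise in x_N moves x_T by −0.5 × 4 = −2. Torres's best response falls — the actions are strategic substitutes.

-2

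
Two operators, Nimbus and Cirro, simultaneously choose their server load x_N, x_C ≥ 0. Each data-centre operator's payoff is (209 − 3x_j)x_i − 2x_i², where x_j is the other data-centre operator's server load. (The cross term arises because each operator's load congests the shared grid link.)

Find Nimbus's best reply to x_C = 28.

Nimbus's payoff is (209 − 3x_C)x_N − 2x_N².
∂π/∂x_N = 209 − 3x_C − 4x_N = 0, so x_N = 52.25 − 0.75x_C.
At x_C = 28: x_N = 52.25 − 0.75·28 = 31.25.

31.25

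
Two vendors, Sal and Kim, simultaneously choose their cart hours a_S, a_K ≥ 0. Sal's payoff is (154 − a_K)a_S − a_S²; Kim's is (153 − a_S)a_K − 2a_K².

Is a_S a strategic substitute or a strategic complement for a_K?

strategic substitutes

Expanding Sal's payoff: 154a_S − a_Ka_S − a_S².
∂π/∂a_S = 154 − a_K − 2a_S = 0, so a_S = 77 − 0.5a_K.
The best-response slope da_S/da_K = −0.5 < 0: the reaction function is downward-sloping, so the choices are strategic substitutes.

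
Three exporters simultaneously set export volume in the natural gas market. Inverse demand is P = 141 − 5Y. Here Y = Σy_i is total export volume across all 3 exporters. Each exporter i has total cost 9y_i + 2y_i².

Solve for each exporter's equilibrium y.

5.5

A representative exporter's profit is π_i = y_i(141 − 5Y) − 9y_i − 2y_i², with Y = y_i + Σ_{j≠i} y_j.
First-order condition: 132 − 14y_i − 5Σ_{j≠i} y_j = 0.
Imposing symmetry (y_j = y for all j) turns Σ_{j≠i} y_j into 2y, so 132 = 24y and y = 5.5.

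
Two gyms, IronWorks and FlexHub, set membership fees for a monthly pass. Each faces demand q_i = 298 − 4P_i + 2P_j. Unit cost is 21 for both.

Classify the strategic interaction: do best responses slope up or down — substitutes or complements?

strategic complements

IronWorks's profit: π = (P_{IronWorks} − 21)(298 − 4P_{IronWorks} + 2P_{FlexHub}).
∂π/∂P_{IronWorks} = 382 − 8P_{IronWorks} + 2P_{FlexHub} = 0 ⇒ P_{IronWorks} = 47.75 + 0.25P_{FlexHub}.
The best-response slope dP_{IronWorks}/dP_{FlexHub} = 0.25 > 0: the reaction function is upward-sloping, so the choices are strategic complements.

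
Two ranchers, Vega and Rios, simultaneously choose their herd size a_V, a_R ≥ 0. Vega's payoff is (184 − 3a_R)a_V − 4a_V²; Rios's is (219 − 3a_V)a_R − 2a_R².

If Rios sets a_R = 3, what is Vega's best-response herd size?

Expanding Vega's payoff: 184a_V − 3a_Ra_V − 4a_V².
∂π/∂a_V = 184 − 3a_R − 8a_V = 0, so a_V = 23 − 0.375a_R.
At a_R = 3: a_V = 23 − 0.375·3 = 21.875.

21.875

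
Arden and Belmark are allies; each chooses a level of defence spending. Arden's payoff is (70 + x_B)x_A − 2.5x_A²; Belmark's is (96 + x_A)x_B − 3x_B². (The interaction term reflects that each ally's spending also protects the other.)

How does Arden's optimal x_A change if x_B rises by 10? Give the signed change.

2

Expanding Arden's payoff: 70x_A + x_Bx_A − 2.5x_A².
∂π/∂x_A = 70 + x_B − 5x_A = 0, so x_A = 14 + 0.2x_B.
The reaction-function slope is 0.2, so a 10-unit rise in x_B moves x_A by 0.2 × 10 = 2. Arden's best response rises — the actions are strategic complements.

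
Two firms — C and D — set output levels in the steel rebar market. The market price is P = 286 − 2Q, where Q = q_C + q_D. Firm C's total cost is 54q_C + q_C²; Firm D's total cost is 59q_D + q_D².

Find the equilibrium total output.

Firm C's profit: π = q_C(286 − 2(q_C + q_D)) − 54q_C − q_C².
∂π/∂q_C = 232 − 6q_C − 2q_D = 0, so q_C = 116/3 − (1/3)q_D.
By the same steps for D: q_D = 227/6 − (1/3)q_C.
Substituting the second reaction function into the first: q_C = 116/3 − (1/3)(227/6 − (1/3)q_C), which gives (8/9)q_C = 469/18 ⇒ q_C = 29.3125.
Then q_D = 227/6 − (1/3)·29.3125 = 28.0625.
Total output: 29.3125 + 28.0625 = 57.375.

57.375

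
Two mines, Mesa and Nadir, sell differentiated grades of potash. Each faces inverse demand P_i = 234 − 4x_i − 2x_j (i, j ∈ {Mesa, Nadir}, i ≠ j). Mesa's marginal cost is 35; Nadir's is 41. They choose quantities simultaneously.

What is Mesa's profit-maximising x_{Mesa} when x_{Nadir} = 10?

Mine Mesa's profit: π = x_{Mesa}(234 − 4x_{Mesa} − 2x_{Nadir}) − 35x_{Mesa}.
∂π/∂x_{Mesa} = 199 − 8x_{Mesa} − 2x_{Nadir} = 0 ⇒ x_{Mesa} = 24.875 − 0.25x_{Nadir}.
At x_{Nadir} = 10: x_{Mesa} = 24.875 − 0.25·10 = 22.375.

22.375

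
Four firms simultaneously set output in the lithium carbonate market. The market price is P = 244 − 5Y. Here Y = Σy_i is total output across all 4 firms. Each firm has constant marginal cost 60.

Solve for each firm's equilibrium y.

7.36

A representative firm's profit is π_i = y_i(244 − 5Y) − 60y_i, with Y = y_i + Σ_{j≠i} y_j.
First-order condition: 184 − 10y_i − 5Σ_{j≠i} y_j = 0.
With identical firms, set every y_j = y: then 184 − 10y − 15y = 0, i.e. y = 184/25 = 7.36.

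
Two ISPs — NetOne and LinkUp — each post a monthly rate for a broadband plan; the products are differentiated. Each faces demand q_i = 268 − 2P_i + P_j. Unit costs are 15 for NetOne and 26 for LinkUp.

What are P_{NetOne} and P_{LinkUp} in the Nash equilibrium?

100.8, 105.2

NetOne's profit: π = (P_{NetOne} − 15)(268 − 2P_{NetOne} + P_{LinkUp}).
∂π/∂P_{NetOne} = 298 − 4P_{NetOne} + P_{LinkUp} = 0 ⇒ P_{NetOne} = 74.5 + 0.25P_{LinkUp}.
Similarly P_{LinkUp} = 80 + 0.25P_{NetOne}.
Plugging P_{LinkUp} into NetOne's best response: P_{NetOne} = 74.5 + 0.25(80 + 0.25P_{NetOne}) ⇒ 0.9375P_{NetOne} = 94.5, so P_{NetOne} = 100.8.
Then P_{LinkUp} = 80 + 0.25·100.8 = 105.2.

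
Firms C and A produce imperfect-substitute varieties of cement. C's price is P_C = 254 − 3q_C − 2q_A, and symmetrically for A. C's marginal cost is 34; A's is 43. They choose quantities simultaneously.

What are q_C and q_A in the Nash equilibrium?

Firm C's profit: π = q_C(254 − 3q_C − 2q_A) − 34q_C.
∂π/∂q_C = 220 − 6q_C − 2q_A = 0 ⇒ q_C = 110/3 − (1/3)q_A.
Similarly q_A = 211/6 − (1/3)q_C.
Solving the two reaction functions simultaneously: (1 − (−1/3)(−1/3))q_C = 110/3 − (1/3)·(211/6), so (8/9)q_C = 449/18 and q_C = 28.0625.
Then q_A = 211/6 − (1/3)·28.0625 = 25.8125.

28.0625, 25.8125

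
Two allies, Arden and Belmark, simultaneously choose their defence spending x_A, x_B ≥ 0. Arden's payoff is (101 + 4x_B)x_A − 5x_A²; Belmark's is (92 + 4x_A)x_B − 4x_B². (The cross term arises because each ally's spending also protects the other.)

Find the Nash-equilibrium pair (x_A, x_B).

Expanding Arden's payoff: 101x_A + 4x_Bx_A − 5x_A².
∂π/∂x_A = 101 + 4x_B − 10x_A = 0, so x_A = 10.1 + 0.4x_B.
Likewise for Belmark: x_B = 11.5 + 0.5x_A.
Substituting the second reaction function into the first: x_A = 10.1 + 0.4(11.5 + 0.5x_A), which gives 0.8x_A = 14.7 ⇒ x_A = 18.375.
Then x_B = 11.5 + 0.5·18.375 = 20.6875.

18.375, 20.6875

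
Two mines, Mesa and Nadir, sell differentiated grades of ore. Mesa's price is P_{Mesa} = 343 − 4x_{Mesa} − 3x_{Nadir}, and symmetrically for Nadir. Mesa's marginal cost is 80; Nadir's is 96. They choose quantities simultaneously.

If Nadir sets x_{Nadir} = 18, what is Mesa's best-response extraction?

Mine Mesa's profit: π = x_{Mesa}(343 − 4x_{Mesa} − 3x_{Nadir}) − 80x_{Mesa}.
∂π/∂x_{Mesa} = 263 − 8x_{Mesa} − 3x_{Nadir} = 0 ⇒ x_{Mesa} = 32.875 − 0.375x_{Nadir}.
At x_{Nadir} = 18: x_{Mesa} = 32.875 − 0.375·18 = 26.125.

26.125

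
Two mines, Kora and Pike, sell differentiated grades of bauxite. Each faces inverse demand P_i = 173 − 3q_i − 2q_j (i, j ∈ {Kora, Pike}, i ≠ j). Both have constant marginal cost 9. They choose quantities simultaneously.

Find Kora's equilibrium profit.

1260.75

Mine Kora's profit: π = q_{Kora}(173 − 3q_{Kora} − 2q_{Pike}) − 9q_{Kora}.
∂π/∂q_{Kora} = 164 − 6q_{Kora} − 2q_{Pike} = 0 ⇒ q_{Kora} = 82/3 − (1/3)q_{Pike}.
The game is symmetric, so in equilibrium q_{Pike} = q_{Kora}: the reaction function gives (4/3)q_{Kora} = 82/3, hence q_{Kora} = 20.5.
P_{Kora} = 173 − 3·20.5 − 2·20.5 = 70.5.
Profit = (70.5 − 9)·20.5 = 1260.75.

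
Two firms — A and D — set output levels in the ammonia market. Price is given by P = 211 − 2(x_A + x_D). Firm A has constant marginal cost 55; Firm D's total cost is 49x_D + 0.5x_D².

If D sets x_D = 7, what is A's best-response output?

35.5

Firm A's profit: π = x_A(211 − 2(x_A + x_D)) − 55x_A.
∂π/∂x_A = 156 − 4x_A − 2x_D = 0, so x_A = 39 − 0.5x_D.
At x_D = 7: x_A = 39 − 0.5·7 = 35.5.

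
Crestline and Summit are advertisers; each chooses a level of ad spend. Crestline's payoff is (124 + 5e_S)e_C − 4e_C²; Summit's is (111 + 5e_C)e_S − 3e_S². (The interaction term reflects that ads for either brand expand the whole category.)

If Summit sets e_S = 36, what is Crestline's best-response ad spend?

38

Expanding Crestline's payoff: 124e_C + 5e_Se_C − 4e_C².
∂π/∂e_C = 124 + 5e_S − 8e_C = 0, so e_C = 15.5 + 0.625e_S.
At e_S = 36: e_C = 15.5 + 0.625·36 = 38.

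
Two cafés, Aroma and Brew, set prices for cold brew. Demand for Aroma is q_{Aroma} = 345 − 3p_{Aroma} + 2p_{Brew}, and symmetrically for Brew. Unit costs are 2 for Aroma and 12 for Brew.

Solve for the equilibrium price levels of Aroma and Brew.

Aroma's profit: π = (p_{Aroma} − 2)(345 − 3p_{Aroma} + 2p_{Brew}).
∂π/∂p_{Aroma} = 351 − 6p_{Aroma} + 2p_{Brew} = 0 ⇒ p_{Aroma} = 58.5 + (1/3)p_{Brew}.
Similarly p_{Brew} = 63.5 + (1/3)p_{Aroma}.
Substituting the second reaction function into the first: p_{Aroma} = 58.5 + (1/3)(63.5 + (1/3)p_{Aroma}), which gives (8/9)p_{Aroma} = 239/3 ⇒ p_{Aroma} = 89.625.
Then p_{Brew} = 63.5 + (1/3)·89.625 = 93.375.

89.625, 93.375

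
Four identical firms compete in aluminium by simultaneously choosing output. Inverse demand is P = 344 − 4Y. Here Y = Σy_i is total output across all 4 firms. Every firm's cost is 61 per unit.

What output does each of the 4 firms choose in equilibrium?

A representative firm's profit is π_i = y_i(344 − 4Y) − 61y_i, with Y = y_i + Σ_{j≠i} y_j.
First-order condition: 283 − 8y_i − 4Σ_{j≠i} y_j = 0.
In a symmetric equilibrium every firm chooses the same y, so Σ_{j≠i} y_j = 3y. The condition becomes 283 − 20y = 0, giving y = 283/20 = 14.15.

14.15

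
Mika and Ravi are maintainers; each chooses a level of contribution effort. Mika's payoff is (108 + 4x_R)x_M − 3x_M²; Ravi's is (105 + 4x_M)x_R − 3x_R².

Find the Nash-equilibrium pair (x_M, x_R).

Expanding Mika's payoff: 108x_M + 4x_Rx_M − 3x_M².
∂π/∂x_M = 108 + 4x_R − 6x_M = 0, so x_M = 18 + (2/3)x_R.
Likewise for Ravi: x_R = 17.5 + (2/3)x_M.
Plugging x_R into Mika's best response: x_M = 18 + (2/3)(17.5 + (2/3)x_M) ⇒ (5/9)x_M = 89/3, so x_M = 53.4.
Then x_R = 17.5 + (2/3)·53.4 = 53.1.

53.4, 53.1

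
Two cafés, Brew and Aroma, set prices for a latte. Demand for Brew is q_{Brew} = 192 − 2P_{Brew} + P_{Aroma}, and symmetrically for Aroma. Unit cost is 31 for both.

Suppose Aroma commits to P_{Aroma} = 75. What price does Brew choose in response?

Brew's profit: π = (P_{Brew} − 31)(192 − 2P_{Brew} + P_{Aroma}).
∂π/∂P_{Brew} = 254 − 4P_{Brew} + P_{Aroma} = 0 ⇒ P_{Brew} = 63.5 + 0.25P_{Aroma}.
At P_{Aroma} = 75: P_{Brew} = 63.5 + 0.25·75 = 82.25.

82.25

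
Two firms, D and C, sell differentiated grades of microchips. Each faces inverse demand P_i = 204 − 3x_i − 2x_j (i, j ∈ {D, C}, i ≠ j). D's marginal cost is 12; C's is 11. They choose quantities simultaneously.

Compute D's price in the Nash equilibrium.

83.8125

Firm D's profit: π = x_D(204 − 3x_D − 2x_C) − 12x_D.
∂π/∂x_D = 192 − 6x_D − 2x_C = 0 ⇒ x_D = 32 − (1/3)x_C.
Similarly x_C = 193/6 − (1/3)x_D.
Solving the two reaction functions simultaneously: (1 − (−1/3)(−1/3))x_D = 32 − (1/3)·(193/6), so (8/9)x_D = 383/18 and x_D = 23.9375.
Then x_C = 193/6 − (1/3)·23.9375 = 24.1875.
P_D = 204 − 3·23.9375 − 2·24.1875 = 83.8125.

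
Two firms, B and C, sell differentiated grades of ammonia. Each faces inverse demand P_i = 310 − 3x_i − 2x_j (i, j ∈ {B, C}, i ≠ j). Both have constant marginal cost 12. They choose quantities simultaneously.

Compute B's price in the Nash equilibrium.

123.75

Firm B's profit: π = x_B(310 − 3x_B − 2x_C) − 12x_B.
∂π/∂x_B = 298 − 6x_B − 2x_C = 0 ⇒ x_B = 149/3 − (1/3)x_C.
The game is symmetric, so in equilibrium x_C = x_B: the reaction function gives (4/3)x_B = 149/3, hence x_B = 37.25.
P_B = 310 − 3·37.25 − 2·37.25 = 123.75.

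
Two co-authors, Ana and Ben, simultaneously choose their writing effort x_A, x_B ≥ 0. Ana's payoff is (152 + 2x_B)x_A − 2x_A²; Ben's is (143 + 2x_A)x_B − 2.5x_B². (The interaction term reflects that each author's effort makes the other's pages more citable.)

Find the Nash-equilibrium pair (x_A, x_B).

Expanding Ana's payoff: 152x_A + 2x_Bx_A − 2x_A².
∂π/∂x_A = 152 + 2x_B − 4x_A = 0, so x_A = 38 + 0.5x_B.
Likewise for Ben: x_B = 28.6 + 0.4x_A.
Substituting the second reaction function into the first: x_A = 38 + 0.5(28.6 + 0.4x_A), which gives 0.8x_A = 52.3 ⇒ x_A = 65.375.
Then x_B = 28.6 + 0.4·65.375 = 54.75.

65.375, 54.75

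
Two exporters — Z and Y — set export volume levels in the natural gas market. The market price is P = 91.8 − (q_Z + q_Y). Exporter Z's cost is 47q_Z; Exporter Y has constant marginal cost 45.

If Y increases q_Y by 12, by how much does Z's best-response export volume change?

-6

Exporter Z's profit: π = q_Z(91.8 − (q_Z + q_Y)) − 47q_Z.
∂π/∂q_Z = 44.8 − 2q_Z − q_Y = 0, so q_Z = 22.4 − 0.5q_Y.
The reaction-function slope is −0.5, so a 12-unit rise in q_Y moves q_Z by −0.5 × 12 = −6. Z's best response falls — the actions are strategic substitutes.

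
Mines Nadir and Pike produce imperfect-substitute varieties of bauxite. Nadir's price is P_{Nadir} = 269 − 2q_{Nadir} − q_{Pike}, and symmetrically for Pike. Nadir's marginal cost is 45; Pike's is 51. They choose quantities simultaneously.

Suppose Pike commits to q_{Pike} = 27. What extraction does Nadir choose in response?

49.25

Mine Nadir's profit: π = q_{Nadir}(269 − 2q_{Nadir} − q_{Pike}) − 45q_{Nadir}.
∂π/∂q_{Nadir} = 224 − 4q_{Nadir} − q_{Pike} = 0 ⇒ q_{Nadir} = 56 − 0.25q_{Pike}.
At q_{Pike} = 27: q_{Nadir} = 56 − 0.25·27 = 49.25.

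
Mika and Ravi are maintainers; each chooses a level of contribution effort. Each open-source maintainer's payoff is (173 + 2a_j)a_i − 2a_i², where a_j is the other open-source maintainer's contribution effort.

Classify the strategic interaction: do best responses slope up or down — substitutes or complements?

Mika's payoff is (173 + 2a_R)a_M − 2a_M².
∂π/∂a_M = 173 + 2a_R − 4a_M = 0, so a_M = 43.25 + 0.5a_R.
The best-response slope da_M/da_R = 0.5 > 0: the reaction function is upward-sloping, so the choices are strategic complements.

strategic complements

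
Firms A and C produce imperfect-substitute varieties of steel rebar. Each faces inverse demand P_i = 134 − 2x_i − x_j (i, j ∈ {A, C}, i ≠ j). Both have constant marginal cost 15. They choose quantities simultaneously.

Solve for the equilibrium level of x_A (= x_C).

Firm A's profit: π = x_A(134 − 2x_A − x_C) − 15x_A.
∂π/∂x_A = 119 − 4x_A − x_C = 0 ⇒ x_A = 29.75 − 0.25x_C.
Setting x_A = x_C in the reaction function: x_A = 29.75 − 0.25x_A, so x_A = 29.75 / 1.25 = 23.8.

23.8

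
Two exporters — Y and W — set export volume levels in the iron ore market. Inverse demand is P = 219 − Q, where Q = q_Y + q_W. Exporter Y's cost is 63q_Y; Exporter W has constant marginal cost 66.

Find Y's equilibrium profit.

2809

Exporter Y's profit: π = q_Y(219 − (q_Y + q_W)) − 63q_Y.
∂π/∂q_Y = 156 − 2q_Y − q_W = 0, so q_Y = 78 − 0.5q_W.
By the same steps for W: q_W = 76.5 − 0.5q_Y.
Substituting the second reaction function into the first: q_Y = 78 − 0.5(76.5 − 0.5q_Y), which gives 0.75q_Y = 39.75 ⇒ q_Y = 53.
Then q_W = 76.5 − 0.5·53 = 50.
Price P = 219 − 103 = 116.
Y's profit: (116 − 63)·53 = 2809.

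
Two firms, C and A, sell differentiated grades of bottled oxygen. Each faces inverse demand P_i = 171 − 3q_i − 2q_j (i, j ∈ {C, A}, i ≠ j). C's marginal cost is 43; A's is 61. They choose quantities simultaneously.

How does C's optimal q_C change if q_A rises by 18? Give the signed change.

Firm C's profit: π = q_C(171 − 3q_C − 2q_A) − 43q_C.
∂π/∂q_C = 128 − 6q_C − 2q_A = 0 ⇒ q_C = 64/3 − (1/3)q_A.
The reaction-function slope is −1/3, so an 18-unit rise in q_A moves q_C by −1/3 × 18 = −6. C's best response falls — the actions are strategic substitutes.

-6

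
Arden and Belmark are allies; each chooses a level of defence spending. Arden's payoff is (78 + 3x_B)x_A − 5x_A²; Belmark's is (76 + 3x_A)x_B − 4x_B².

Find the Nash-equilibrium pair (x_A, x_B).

12, 14

Expanding Arden's payoff: 78x_A + 3x_Bx_A − 5x_A².
∂π/∂x_A = 78 + 3x_B − 10x_A = 0, so x_A = 7.8 + 0.3x_B.
Likewise for Belmark: x_B = 9.5 + 0.375x_A.
Substituting the second reaction function into the first: x_A = 7.8 + 0.3(9.5 + 0.375x_A), which gives 0.8875x_A = 10.65 ⇒ x_A = 12.
Then x_B = 9.5 + 0.375·12 = 14.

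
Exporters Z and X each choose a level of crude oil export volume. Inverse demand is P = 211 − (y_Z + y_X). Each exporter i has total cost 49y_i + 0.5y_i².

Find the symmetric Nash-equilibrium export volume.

40.5

Exporter Z's profit: π = y_Z(211 − (y_Z + y_X)) − 49y_Z − 0.5y_Z².
∂π/∂y_Z = 162 − 3y_Z − y_X = 0, so y_Z = 54 − (1/3)y_X.
By symmetry y_X = y_Z; substituting into the reaction function, (4/3)y_Z = 54 and y_Z = 40.5.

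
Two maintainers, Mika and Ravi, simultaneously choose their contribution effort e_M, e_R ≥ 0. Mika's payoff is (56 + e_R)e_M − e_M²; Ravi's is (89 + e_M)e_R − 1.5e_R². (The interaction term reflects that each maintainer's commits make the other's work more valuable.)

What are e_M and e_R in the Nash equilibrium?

51.4, 46.8

Expanding Mika's payoff: 56e_M + e_Re_M − e_M².
∂π/∂e_M = 56 + e_R − 2e_M = 0, so e_M = 28 + 0.5e_R.
Likewise for Ravi: e_R = 89/3 + (1/3)e_M.
Plugging e_R into Mika's best response: e_M = 28 + 0.5(89/3 + (1/3)e_M) ⇒ (5/6)e_M = 257/6, so e_M = 51.4.
Then e_R = 89/3 + (1/3)·51.4 = 46.8.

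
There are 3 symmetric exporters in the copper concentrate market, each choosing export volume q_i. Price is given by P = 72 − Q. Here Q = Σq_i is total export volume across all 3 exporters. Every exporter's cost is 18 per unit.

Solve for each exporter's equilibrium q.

A representative exporter's profit is π_i = q_i(72 − Q) − 18q_i, with Q = q_i + Σ_{j≠i} q_j.
First-order condition: 54 − 2q_i − Σ_{j≠i} q_j = 0.
In a symmetric equilibrium every exporter chooses the same q, so Σ_{j≠i} q_j = 2q. The condition becomes 54 − 4q = 0, giving q = 54/4 = 13.5.

13.5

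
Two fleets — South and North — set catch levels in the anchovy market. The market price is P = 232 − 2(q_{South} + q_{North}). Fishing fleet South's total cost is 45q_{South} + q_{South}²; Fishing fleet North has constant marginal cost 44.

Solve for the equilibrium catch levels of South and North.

Fishing fleet South's profit: π = q_{South}(232 − 2(q_{South} + q_{North})) − 45q_{South} − q_{South}².
∂π/∂q_{South} = 187 − 6q_{South} − 2q_{North} = 0, so q_{South} = 187/6 − (1/3)q_{North}.
For North: ∂π/∂q_{North} = 188 − 4q_{North} − 2q_{South} = 0 ⇒ q_{North} = 47 − 0.5q_{South}.
Substituting the second reaction function into the first: q_{South} = 187/6 − (1/3)(47 − 0.5q_{South}), which gives (5/6)q_{South} = 15.5 ⇒ q_{South} = 18.6.
Then q_{North} = 47 − 0.5·18.6 = 37.7.

18.6, 37.7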